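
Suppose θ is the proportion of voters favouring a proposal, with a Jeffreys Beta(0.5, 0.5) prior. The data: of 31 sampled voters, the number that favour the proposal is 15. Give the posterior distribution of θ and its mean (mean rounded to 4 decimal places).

Posterior: Beta(15.5, 16.5); mean ≈ 0.4844

Observing 15 successes and 16 failures updates Beta(0.5, 0.5) by adding the success and failure counts to the two shape parameters: α = 0.5+15 = 15.5, β = 0.5+16 = 16.5.
Posterior mean = α/(α+β) = 15.5/32 = 0.4844.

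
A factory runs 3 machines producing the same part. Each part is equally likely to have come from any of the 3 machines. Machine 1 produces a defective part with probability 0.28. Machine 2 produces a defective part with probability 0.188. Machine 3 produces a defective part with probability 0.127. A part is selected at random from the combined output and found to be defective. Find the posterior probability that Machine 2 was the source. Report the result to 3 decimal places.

P(defective|M1) = 0.28; P(defective|M2) = 0.188; P(defective|M3) = 0.127.
Prior × likelihood for each source: 0.333333·0.28=0.09333, 0.333333·0.188=0.06267, 0.333333·0.127=0.04233. Summing gives P(defective) = 0.19833.
P(Machine 2 | defective) = 0.06267 / 0.19833 = 0.316.

Posterior probability ≈ 0.316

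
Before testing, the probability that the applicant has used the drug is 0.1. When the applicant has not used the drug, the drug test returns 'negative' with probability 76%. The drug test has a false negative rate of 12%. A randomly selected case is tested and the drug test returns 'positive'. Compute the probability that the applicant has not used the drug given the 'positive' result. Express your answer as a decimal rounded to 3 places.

Let H be the event that the applicant has used the drug. P(H) = 0.1, so P(¬H) = 0.9. With E the 'positive' result, P(E|H) = 0.88 and P(E|¬H) = 0.24.
P(E) = 0.88·0.1 + 0.24·0.9 = 0.088000 + 0.21600 = 0.30400.
By Bayes' theorem, P(H|E) = 0.088000 / 0.30400 = 0.289. Hence P(¬H|E) = 1 − 0.289 = 0.711.

P(¬H | E) ≈ 0.711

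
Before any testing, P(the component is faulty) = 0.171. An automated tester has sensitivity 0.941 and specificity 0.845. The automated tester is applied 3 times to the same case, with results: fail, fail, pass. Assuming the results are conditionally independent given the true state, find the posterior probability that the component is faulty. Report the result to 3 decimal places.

With H the event that the component is faulty, the joint likelihood of the observed sequence is P(data|H) = 0.941·0.941·0.059 = 0.052243 and P(data|¬H) = 0.155·0.155·0.845 = 0.020301.
Bayes: P(H|data) = 0.171·0.052243 / (0.171·0.052243 + 0.829·0.020301) = 0.0089336/0.025763 = 0.3468.

Posterior P(H) ≈ 0.347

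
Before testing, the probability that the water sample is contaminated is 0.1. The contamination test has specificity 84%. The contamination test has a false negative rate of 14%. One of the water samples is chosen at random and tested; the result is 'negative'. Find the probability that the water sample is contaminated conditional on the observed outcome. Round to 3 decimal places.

Write H for 'the water sample is contaminated'. Prior odds H:¬H = 0.1/0.9 = 0.11111. For the 'negative' outcome, the likelihood ratio is 0.14/0.84 = 0.16667.
Posterior odds = 0.11111 × 0.16667 = 0.018519, so P(H|E) = 0.018519/(1+0.018519) = 0.018.

P(H | E) ≈ 0.018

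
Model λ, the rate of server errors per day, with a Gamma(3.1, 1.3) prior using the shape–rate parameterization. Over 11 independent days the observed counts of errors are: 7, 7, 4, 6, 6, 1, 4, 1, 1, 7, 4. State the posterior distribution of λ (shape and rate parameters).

Posterior: Gamma(shape=51.1, rate=12.3)

The Poisson likelihood adds the total count to the shape and the number of exposure periods to the rate. Here ∑xᵢ = 48 and n = 11, so shape 3.1→51.1 and rate 1.3→12.3.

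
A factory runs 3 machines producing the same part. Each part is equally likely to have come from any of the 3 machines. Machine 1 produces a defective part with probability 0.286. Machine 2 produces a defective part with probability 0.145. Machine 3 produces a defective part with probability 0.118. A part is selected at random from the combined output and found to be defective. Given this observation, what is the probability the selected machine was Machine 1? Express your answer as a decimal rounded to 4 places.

Tabulate prior·likelihood by source: [1] prior 0.333333, lik 0.286, product 0.09533; [2] prior 0.333333, lik 0.145, product 0.04833; [3] prior 0.333333, lik 0.118, product 0.03933.
Normalizing constant = 0.18300; the posterior for Machine 1 is its product over the sum, 0.09533/0.18300 = 0.5209.

Posterior probability ≈ 0.5209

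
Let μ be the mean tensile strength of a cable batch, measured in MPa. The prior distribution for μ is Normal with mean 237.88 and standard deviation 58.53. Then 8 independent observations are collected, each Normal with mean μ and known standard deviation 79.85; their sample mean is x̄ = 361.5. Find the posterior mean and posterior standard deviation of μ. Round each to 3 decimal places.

Posterior mean ≈ 338.168; posterior SD ≈ 25.428

Prior precision 1/τ₀² = 1/58.53² = 0.00029191; data precision n/σ² = 8/79.85² = 0.00125470.
Posterior precision = 0.00029191 + 0.00125470 = 0.00154661, giving posterior SD = 1/√0.00154661 = 25.428.
Posterior mean = (0.00029191·237.88 + 0.00125470·361.5) / 0.00154661 = 338.168.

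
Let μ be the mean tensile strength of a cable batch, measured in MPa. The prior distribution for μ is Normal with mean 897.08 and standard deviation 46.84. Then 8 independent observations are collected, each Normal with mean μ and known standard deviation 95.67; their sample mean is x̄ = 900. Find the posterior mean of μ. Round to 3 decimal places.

Posterior mean ≈ 898.999

Prior precision 1/τ₀² = 1/46.84² = 0.00045579; data precision n/σ² = 8/95.67² = 0.00087405.
Posterior precision = 0.00045579 + 0.00087405 = 0.00132985.
Posterior mean = (0.00045579·897.08 + 0.00087405·900) / 0.00132985 = 898.999.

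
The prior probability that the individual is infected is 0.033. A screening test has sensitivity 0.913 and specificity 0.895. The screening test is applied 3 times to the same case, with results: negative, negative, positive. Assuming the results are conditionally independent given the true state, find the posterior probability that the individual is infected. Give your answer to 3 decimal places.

Posterior P(H) ≈ 0.003

Let H be the event that the individual is infected; start with P(H) = 0.033. P('positive'|H) = 0.913, P('positive'|¬H) = 0.105.
Update on result 1 ('negative'): P(H) ← 0.087·0.0330 / (0.087·0.0330 + 0.895·0.9670) = 0.0028710/0.86834 = 0.0033.
Update on result 2 ('negative'): P(H) ← 0.087·0.0033 / (0.087·0.0033 + 0.895·0.9967) = 0.00028765/0.89233 = 0.0003.
Update on result 3 ('positive'): P(H) ← 0.913·0.0003 / (0.913·0.0003 + 0.105·0.9997) = 0.00029431/0.10526 = 0.0028.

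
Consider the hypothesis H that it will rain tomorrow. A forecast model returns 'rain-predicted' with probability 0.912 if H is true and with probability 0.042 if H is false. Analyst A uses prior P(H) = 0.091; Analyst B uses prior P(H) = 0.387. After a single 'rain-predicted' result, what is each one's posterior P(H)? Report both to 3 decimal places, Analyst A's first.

Analyst A: 0.685; Analyst B: 0.932

The likelihood ratio for a 'rain-predicted' result is 0.912/0.042 = 21.714.
Analyst A: prior odds 0.091/0.909 = 0.10011; posterior odds 2.1738; posterior probability 0.685.
Analyst B: prior odds 0.387/0.613 = 0.63132; posterior odds 13.709; posterior probability 0.932.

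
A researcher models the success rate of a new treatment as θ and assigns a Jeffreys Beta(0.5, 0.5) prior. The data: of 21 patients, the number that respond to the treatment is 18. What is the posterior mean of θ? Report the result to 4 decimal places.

Posterior mean ≈ 0.8409

Observing 18 successes and 3 failures updates Beta(0.5, 0.5) by adding the success and failure counts to the two shape parameters: α = 0.5+18 = 18.5, β = 0.5+3 = 3.5.
E[θ | data] = 18.5/(18.5+3.5) = 0.8409.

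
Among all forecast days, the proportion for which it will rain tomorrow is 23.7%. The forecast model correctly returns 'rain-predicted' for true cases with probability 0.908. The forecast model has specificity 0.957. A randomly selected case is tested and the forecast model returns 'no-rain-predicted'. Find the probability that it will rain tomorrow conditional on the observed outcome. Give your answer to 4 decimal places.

Let H be the event that it will rain tomorrow. P(H) = 0.237, so P(¬H) = 0.763. With E the 'no-rain-predicted' result, P(E|H) = 0.092 and P(E|¬H) = 0.957.
P(E) = 0.092·0.237 + 0.957·0.763 = 0.021804 + 0.73019 = 0.75200.
By Bayes' theorem, P(H|E) = 0.021804 / 0.75200 = 0.0290.

P(H | E) ≈ 0.0290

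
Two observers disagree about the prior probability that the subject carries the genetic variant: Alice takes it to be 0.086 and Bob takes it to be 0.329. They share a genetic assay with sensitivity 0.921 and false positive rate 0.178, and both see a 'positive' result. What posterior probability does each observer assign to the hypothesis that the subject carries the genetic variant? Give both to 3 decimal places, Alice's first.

Alice: 0.327; Bob: 0.717

The likelihood ratio for a 'positive' result is 0.921/0.178 = 5.1742.
Alice: prior odds 0.086/0.914 = 0.094092; posterior odds 0.48685; posterior probability 0.327.
Bob: prior odds 0.329/0.671 = 0.49031; posterior odds 2.5370; posterior probability 0.717.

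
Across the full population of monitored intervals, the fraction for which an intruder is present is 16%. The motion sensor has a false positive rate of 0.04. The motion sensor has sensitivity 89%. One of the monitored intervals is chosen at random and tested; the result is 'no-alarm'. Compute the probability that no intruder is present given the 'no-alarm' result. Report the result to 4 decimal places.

P(¬H | E) ≈ 0.9786

Let H be the event that an intruder is present. P(H) = 0.16, so P(¬H) = 0.84. With E the 'no-alarm' result, P(E|H) = 0.11 and P(E|¬H) = 0.96.
P(E) = 0.11·0.16 + 0.96·0.84 = 0.017600 + 0.80640 = 0.82400.
By Bayes' theorem, P(H|E) = 0.017600 / 0.82400 = 0.0214. Hence P(¬H|E) = 1 − 0.0214 = 0.9786.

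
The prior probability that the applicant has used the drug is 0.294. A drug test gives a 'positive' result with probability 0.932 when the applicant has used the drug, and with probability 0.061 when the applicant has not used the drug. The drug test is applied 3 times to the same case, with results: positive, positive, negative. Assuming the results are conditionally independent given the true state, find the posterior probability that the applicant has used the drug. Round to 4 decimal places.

Let H be the event that the applicant has used the drug; start with P(H) = 0.294. P('positive'|H) = 0.932, P('positive'|¬H) = 0.061.
Update on result 1 ('positive'): P(H) ← 0.932·0.2940 / (0.932·0.2940 + 0.061·0.7060) = 0.27401/0.31707 = 0.8642.
Update on result 2 ('positive'): P(H) ← 0.932·0.8642 / (0.932·0.8642 + 0.061·0.1358) = 0.80541/0.81370 = 0.9898.
Update on result 3 ('negative'): P(H) ← 0.068·0.9898 / (0.068·0.9898 + 0.939·0.0102) = 0.067308/0.076869 = 0.8756.

Posterior P(H) ≈ 0.8756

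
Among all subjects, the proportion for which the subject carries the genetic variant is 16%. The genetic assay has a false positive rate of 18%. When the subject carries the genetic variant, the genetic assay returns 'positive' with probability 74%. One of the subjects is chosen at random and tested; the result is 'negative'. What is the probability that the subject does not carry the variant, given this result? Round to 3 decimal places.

P(¬H | E) ≈ 0.943

Write H for 'the subject carries the genetic variant'. Prior odds H:¬H = 0.16/0.84 = 0.19048. For the 'negative' outcome, the likelihood ratio is 0.26/0.82 = 0.31707.
Posterior odds = 0.19048 × 0.31707 = 0.060395, so P(H|E) = 0.060395/(1+0.060395) = 0.057. Then P(¬H|E) = 1 − 0.057 = 0.943.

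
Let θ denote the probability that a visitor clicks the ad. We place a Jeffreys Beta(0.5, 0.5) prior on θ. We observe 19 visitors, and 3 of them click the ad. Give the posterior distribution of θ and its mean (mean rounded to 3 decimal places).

Posterior: Beta(3.5, 16.5); mean ≈ 0.175

The binomial likelihood is conjugate to the Beta prior: with 3 successes and 16 failures, the posterior is Beta(0.5+3, 0.5+16) = Beta(3.5, 16.5).
Posterior mean = α/(α+β) = 3.5/20 = 0.175.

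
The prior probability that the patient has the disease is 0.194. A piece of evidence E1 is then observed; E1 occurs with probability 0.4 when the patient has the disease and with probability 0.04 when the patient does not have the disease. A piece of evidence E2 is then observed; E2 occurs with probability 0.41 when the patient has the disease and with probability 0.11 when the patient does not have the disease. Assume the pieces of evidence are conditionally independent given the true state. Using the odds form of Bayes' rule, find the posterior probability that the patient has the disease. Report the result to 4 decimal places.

Posterior probability ≈ 0.8997

Prior odds = 0.194/(1−0.194) = 0.24069. In log-odds, ln(0.24069) = -1.4242.
Add log likelihood ratios: ln(10.000) + ln(3.7273) = 3.6183.
Posterior log-odds = 2.1940, so posterior odds = exp(2.1940) = 8.9714. Converting, P(H|E) = 8.9714/9.9714 = 0.8997.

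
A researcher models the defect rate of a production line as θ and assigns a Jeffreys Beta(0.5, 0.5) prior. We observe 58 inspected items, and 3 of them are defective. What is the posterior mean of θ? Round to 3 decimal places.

Observing 3 successes and 55 failures updates Beta(0.5, 0.5) by adding the success and failure counts to the two shape parameters: α = 0.5+3 = 3.5, β = 0.5+55 = 55.5.
E[θ | data] = 3.5/(3.5+55.5) = 0.059.

Posterior mean ≈ 0.059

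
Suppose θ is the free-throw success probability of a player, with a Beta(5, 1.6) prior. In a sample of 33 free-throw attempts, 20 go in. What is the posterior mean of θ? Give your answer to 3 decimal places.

The binomial likelihood is conjugate to the Beta prior: with 20 successes and 13 failures, the posterior is Beta(5+20, 1.6+13) = Beta(25, 14.6).
Posterior mean = α/(α+β) = 25/39.6 = 0.631.

Posterior mean ≈ 0.631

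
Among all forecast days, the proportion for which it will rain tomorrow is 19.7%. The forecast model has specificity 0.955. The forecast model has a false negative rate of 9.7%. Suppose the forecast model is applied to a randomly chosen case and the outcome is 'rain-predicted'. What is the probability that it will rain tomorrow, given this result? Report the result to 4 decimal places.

Let H be the event that it will rain tomorrow. P(H) = 0.197, so P(¬H) = 0.803. With E the 'rain-predicted' result, P(E|H) = 0.903 and P(E|¬H) = 0.045.
P(E) = 0.903·0.197 + 0.045·0.803 = 0.17789 + 0.036135 = 0.21403.
By Bayes' theorem, P(H|E) = 0.17789 / 0.21403 = 0.8312.

P(H | E) ≈ 0.8312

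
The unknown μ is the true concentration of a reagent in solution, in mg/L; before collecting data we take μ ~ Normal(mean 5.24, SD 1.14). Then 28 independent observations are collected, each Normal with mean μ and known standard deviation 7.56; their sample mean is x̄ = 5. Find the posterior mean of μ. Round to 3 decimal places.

Posterior mean ≈ 5.147

With known σ, the Normal prior is conjugate. Weight on the data is w = (n/σ²)/(n/σ² + 1/τ₀²) = 0.489908/(0.489908+0.769468) = 0.38901.
Posterior mean = w·x̄ + (1−w)·μ₀ = 0.38901·5 + 0.61099·5.24 = 5.147.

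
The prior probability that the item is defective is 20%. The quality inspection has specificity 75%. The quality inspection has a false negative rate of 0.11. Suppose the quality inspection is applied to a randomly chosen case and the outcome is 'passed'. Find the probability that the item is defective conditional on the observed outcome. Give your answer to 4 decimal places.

P(H | E) ≈ 0.0354

Let H be the event that the item is defective. P(H) = 0.2, so P(¬H) = 0.8. With E the 'passed' result, P(E|H) = 0.11 and P(E|¬H) = 0.75.
P(E) = 0.11·0.2 + 0.75·0.8 = 0.022000 + 0.60000 = 0.62200.
By Bayes' theorem, P(H|E) = 0.022000 / 0.62200 = 0.0354.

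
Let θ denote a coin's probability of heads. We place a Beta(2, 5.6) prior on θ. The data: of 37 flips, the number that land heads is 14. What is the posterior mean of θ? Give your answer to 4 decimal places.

Observing 14 successes and 23 failures updates Beta(2, 5.6) by adding the success and failure counts to the two shape parameters: α = 2+14 = 16, β = 5.6+23 = 28.6.
Posterior mean = α/(α+β) = 16/44.6 = 0.3587.

Posterior mean ≈ 0.3587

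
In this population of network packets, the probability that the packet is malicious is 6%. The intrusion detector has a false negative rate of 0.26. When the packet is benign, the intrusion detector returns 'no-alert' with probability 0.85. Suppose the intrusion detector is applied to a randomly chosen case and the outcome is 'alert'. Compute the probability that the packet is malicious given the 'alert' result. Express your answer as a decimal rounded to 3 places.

Write H for 'the packet is malicious'. Prior odds H:¬H = 0.06/0.94 = 0.063830. For the 'alert' outcome, the likelihood ratio is 0.74/0.15 = 4.9333.
Posterior odds = 0.063830 × 4.9333 = 0.31489, so P(H|E) = 0.31489/(1+0.31489) = 0.239.

P(H | E) ≈ 0.239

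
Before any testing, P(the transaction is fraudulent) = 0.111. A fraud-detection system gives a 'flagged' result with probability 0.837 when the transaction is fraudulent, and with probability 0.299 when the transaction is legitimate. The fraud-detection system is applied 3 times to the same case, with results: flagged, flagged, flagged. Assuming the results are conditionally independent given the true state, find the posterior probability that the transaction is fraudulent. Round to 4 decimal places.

With H the event that the transaction is fraudulent, the joint likelihood of the observed sequence is P(data|H) = 0.837·0.837·0.837 = 0.58638 and P(data|¬H) = 0.299·0.299·0.299 = 0.026731.
Bayes: P(H|data) = 0.111·0.58638 / (0.111·0.58638 + 0.889·0.026731) = 0.065088/0.088852 = 0.7325.

Posterior P(H) ≈ 0.7325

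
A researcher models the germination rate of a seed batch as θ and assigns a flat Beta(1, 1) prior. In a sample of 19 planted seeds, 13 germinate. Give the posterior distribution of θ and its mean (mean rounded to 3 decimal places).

Observing 13 successes and 6 failures updates Beta(1, 1) by adding the success and failure counts to the two shape parameters: α = 1+13 = 14, β = 1+6 = 7.
E[θ | data] = 14/(14+7) = 0.667.

Posterior: Beta(14, 7); mean ≈ 0.667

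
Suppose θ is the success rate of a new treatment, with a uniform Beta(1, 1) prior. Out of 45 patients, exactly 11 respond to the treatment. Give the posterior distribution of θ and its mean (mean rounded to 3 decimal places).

The binomial likelihood is conjugate to the Beta prior: with 11 successes and 34 failures, the posterior is Beta(1+11, 1+34) = Beta(12, 35).
Posterior mean = α/(α+β) = 12/47 = 0.255.

Posterior: Beta(12, 35); mean ≈ 0.255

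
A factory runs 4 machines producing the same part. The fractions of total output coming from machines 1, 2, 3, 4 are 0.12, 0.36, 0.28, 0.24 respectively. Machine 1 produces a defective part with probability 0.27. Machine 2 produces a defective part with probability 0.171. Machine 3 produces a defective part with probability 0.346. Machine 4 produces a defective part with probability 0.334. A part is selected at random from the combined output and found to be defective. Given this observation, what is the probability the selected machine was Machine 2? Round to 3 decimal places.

P(defective|M1) = 0.27; P(defective|M2) = 0.171; P(defective|M3) = 0.346; P(defective|M4) = 0.334.
Prior × likelihood for each source: 0.12·0.27=0.03240, 0.36·0.171=0.06156, 0.28·0.346=0.09688, 0.24·0.334=0.08016. Summing gives P(defective) = 0.27100.
P(Machine 2 | defective) = 0.06156 / 0.27100 = 0.227.

Posterior probability ≈ 0.227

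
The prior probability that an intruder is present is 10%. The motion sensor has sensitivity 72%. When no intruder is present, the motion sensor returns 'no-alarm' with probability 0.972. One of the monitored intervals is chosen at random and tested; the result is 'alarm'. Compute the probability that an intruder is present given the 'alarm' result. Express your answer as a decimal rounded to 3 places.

P(H | E) ≈ 0.741

Write H for 'an intruder is present'. Prior odds H:¬H = 0.1/0.9 = 0.11111. For the 'alarm' outcome, the likelihood ratio is 0.72/0.028 = 25.714.
Posterior odds = 0.11111 × 25.714 = 2.8571, so P(H|E) = 2.8571/(1+2.8571) = 0.741.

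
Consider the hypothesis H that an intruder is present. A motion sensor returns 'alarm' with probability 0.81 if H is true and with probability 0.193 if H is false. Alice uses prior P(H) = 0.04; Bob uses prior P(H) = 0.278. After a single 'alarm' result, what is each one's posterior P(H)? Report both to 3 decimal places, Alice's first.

The likelihood ratio for an 'alarm' result is 0.81/0.193 = 4.1969.
Alice: prior odds 0.04/0.96 = 0.041667; posterior odds 0.17487; posterior probability 0.149.
Bob: prior odds 0.278/0.722 = 0.38504; posterior odds 1.6160; posterior probability 0.618.

Alice: 0.149; Bob: 0.618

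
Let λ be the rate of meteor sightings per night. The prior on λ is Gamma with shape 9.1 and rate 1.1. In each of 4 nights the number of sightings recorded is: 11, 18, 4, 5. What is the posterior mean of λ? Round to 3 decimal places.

Total count ∑xᵢ = 38 over n = 4 nights.
Gamma is conjugate to the Poisson likelihood: posterior is Gamma(shape = 9.1+38 = 47.1, rate = 1.1+4 = 5.1).
E[λ | data] = 47.1/5.1 = 9.235.

Posterior mean ≈ 9.235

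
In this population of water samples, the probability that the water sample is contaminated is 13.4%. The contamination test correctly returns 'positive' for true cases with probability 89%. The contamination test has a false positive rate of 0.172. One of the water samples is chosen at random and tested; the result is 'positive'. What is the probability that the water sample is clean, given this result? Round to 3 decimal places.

Let H be the event that the water sample is contaminated. P(H) = 0.134, so P(¬H) = 0.866. With E the 'positive' result, P(E|H) = 0.89 and P(E|¬H) = 0.172.
P(E) = 0.89·0.134 + 0.172·0.866 = 0.11926 + 0.14895 = 0.26821.
By Bayes' theorem, P(H|E) = 0.11926 / 0.26821 = 0.445. Hence P(¬H|E) = 1 − 0.445 = 0.555.

P(¬H | E) ≈ 0.555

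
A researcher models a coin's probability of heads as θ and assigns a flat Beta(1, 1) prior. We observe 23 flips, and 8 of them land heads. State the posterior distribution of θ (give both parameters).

Posterior: Beta(9, 16)

Observing 8 successes and 15 failures updates Beta(1, 1) by adding the success and failure counts to the two shape parameters: α = 1+8 = 9, β = 1+15 = 16.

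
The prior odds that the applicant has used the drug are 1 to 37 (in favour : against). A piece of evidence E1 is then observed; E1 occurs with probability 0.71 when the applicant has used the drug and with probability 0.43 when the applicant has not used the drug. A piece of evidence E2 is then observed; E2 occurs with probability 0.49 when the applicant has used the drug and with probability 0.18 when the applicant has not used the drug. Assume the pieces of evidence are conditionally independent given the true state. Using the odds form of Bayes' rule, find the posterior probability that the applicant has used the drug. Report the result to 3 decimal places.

Posterior probability ≈ 0.108

Prior odds = 1/37 = 0.027027.
Likelihood ratio for E1 = 0.71/0.43 = 1.6512.
Likelihood ratio for E2 = 0.49/0.18 = 2.7222.
Posterior odds = prior odds × LR₁ × LR₂ = 0.12148.
Posterior probability = odds/(1+odds) = 0.12148/1.1215 = 0.108.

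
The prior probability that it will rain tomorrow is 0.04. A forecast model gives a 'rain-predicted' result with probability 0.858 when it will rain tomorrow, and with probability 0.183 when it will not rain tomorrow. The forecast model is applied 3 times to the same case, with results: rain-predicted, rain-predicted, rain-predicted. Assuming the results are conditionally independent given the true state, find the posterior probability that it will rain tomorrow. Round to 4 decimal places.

Posterior P(H) ≈ 0.8111

Let H be the event that it will rain tomorrow; start with P(H) = 0.04. P('rain-predicted'|H) = 0.858, P('rain-predicted'|¬H) = 0.183.
Update on result 1 ('rain-predicted'): P(H) ← 0.858·0.0400 / (0.858·0.0400 + 0.183·0.9600) = 0.034320/0.21000 = 0.1634.
Update on result 2 ('rain-predicted'): P(H) ← 0.858·0.1634 / (0.858·0.1634 + 0.183·0.8366) = 0.14022/0.29331 = 0.4781.
Update on result 3 ('rain-predicted'): P(H) ← 0.858·0.4781 / (0.858·0.4781 + 0.183·0.5219) = 0.41018/0.50569 = 0.8111.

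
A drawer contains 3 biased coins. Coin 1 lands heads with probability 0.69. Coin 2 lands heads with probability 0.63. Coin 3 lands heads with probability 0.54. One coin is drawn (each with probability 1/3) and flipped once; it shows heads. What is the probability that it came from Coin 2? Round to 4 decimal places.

Posterior probability ≈ 0.3387

P(heads|C1) = 0.69; P(heads|C2) = 0.63; P(heads|C3) = 0.54.
Prior × likelihood for each source: 0.333333·0.69=0.2300, 0.333333·0.63=0.2100, 0.333333·0.54=0.1800. Summing gives P(heads) = 0.62000.
P(Coin 2 | heads) = 0.2100 / 0.62000 = 0.3387.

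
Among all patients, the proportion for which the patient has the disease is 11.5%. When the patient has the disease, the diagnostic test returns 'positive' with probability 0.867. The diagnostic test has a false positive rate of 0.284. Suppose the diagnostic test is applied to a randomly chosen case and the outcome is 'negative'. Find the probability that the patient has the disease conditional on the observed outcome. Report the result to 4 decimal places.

Let H be the event that the patient has the disease. P(H) = 0.115, so P(¬H) = 0.885. With E the 'negative' result, P(E|H) = 0.133 and P(E|¬H) = 0.716.
P(E) = 0.133·0.115 + 0.716·0.885 = 0.015295 + 0.63366 = 0.64895.
By Bayes' theorem, P(H|E) = 0.015295 / 0.64895 = 0.0236.

P(H | E) ≈ 0.0236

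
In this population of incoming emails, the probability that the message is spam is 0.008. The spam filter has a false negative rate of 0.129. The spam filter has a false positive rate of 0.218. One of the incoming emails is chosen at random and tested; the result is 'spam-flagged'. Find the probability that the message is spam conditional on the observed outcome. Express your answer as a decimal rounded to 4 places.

Let H be the event that the message is spam. P(H) = 0.008, so P(¬H) = 0.992. With E the 'spam-flagged' result, P(E|H) = 0.871 and P(E|¬H) = 0.218.
P(E) = 0.871·0.008 + 0.218·0.992 = 0.0069680 + 0.21626 = 0.22322.
By Bayes' theorem, P(H|E) = 0.0069680 / 0.22322 = 0.0312.

P(H | E) ≈ 0.0312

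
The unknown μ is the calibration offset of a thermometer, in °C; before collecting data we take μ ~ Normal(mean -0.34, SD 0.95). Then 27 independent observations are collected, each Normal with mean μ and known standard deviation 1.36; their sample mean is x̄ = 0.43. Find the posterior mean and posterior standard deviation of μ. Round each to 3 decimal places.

Posterior mean ≈ 0.376; posterior SD ≈ 0.252

With known σ, the Normal prior is conjugate. Weight on the data is w = (n/σ²)/(n/σ² + 1/τ₀²) = 14.5978/(14.5978+1.10803) = 0.92945.
Posterior mean = w·x̄ + (1−w)·μ₀ = 0.92945·0.43 + 0.070549·-0.34 = 0.376. Posterior variance = 1/(14.5978+1.10803) = 0.0636708, so SD = 0.252.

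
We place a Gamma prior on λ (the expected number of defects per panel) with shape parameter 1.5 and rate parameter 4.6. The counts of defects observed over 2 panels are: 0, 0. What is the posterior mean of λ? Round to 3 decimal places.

Posterior mean ≈ 0.227

The Poisson likelihood adds the total count to the shape and the number of exposure periods to the rate. Here ∑xᵢ = 0 and n = 2, so shape 1.5→1.5 and rate 4.6→6.6.
Posterior mean = shape/rate = 1.5/6.6 = 0.227.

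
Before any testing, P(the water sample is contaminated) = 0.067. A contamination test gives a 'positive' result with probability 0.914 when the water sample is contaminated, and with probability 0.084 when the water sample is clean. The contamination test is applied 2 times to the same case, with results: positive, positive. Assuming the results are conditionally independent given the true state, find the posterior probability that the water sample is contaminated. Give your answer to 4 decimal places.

Posterior P(H) ≈ 0.8948

With H the event that the water sample is contaminated, the joint likelihood of the observed sequence is P(data|H) = 0.914·0.914 = 0.83540 and P(data|¬H) = 0.084·0.084 = 0.0070560.
Bayes: P(H|data) = 0.067·0.83540 / (0.067·0.83540 + 0.933·0.0070560) = 0.055972/0.062555 = 0.8948.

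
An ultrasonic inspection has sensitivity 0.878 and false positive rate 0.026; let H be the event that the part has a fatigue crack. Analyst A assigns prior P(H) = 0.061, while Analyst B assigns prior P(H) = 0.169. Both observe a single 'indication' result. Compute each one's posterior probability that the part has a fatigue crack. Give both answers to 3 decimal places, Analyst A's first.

Analyst A: 0.687; Analyst B: 0.873

The likelihood ratio for an 'indication' result is 0.878/0.026 = 33.769.
Analyst A: prior odds 0.061/0.939 = 0.064963; posterior odds 2.1937; posterior probability 0.687.
Analyst B: prior odds 0.169/0.831 = 0.20337; posterior odds 6.8676; posterior probability 0.873.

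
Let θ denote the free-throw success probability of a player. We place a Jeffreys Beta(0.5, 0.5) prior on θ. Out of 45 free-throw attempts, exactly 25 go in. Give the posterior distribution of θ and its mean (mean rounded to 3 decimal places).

The binomial likelihood is conjugate to the Beta prior: with 25 successes and 20 failures, the posterior is Beta(0.5+25, 0.5+20) = Beta(25.5, 20.5).
Posterior mean = α/(α+β) = 25.5/46 = 0.554.

Posterior: Beta(25.5, 20.5); mean ≈ 0.554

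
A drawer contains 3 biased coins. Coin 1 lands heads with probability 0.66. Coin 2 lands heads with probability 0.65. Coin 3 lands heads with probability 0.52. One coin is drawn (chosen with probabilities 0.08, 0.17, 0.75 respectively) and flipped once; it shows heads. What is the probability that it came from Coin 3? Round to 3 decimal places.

Posterior probability ≈ 0.705

Tabulate prior·likelihood by source: [1] prior 0.08, lik 0.66, product 0.05280; [2] prior 0.17, lik 0.65, product 0.1105; [3] prior 0.75, lik 0.52, product 0.3900.
Normalizing constant = 0.55330; the posterior for Coin 3 is its product over the sum, 0.3900/0.55330 = 0.705.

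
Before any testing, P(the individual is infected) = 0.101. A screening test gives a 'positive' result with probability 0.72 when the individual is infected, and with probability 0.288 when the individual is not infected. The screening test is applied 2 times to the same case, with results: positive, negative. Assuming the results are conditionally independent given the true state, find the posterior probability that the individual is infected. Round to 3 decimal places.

Posterior P(H) ≈ 0.099

Let H be the event that the individual is infected; start with P(H) = 0.101. P('positive'|H) = 0.72, P('positive'|¬H) = 0.288.
Update on result 1 ('positive'): P(H) ← 0.72·0.1010 / (0.72·0.1010 + 0.288·0.8990) = 0.072720/0.33163 = 0.2193.
Update on result 2 ('negative'): P(H) ← 0.28·0.2193 / (0.28·0.2193 + 0.712·0.7807) = 0.061398/0.61727 = 0.0995.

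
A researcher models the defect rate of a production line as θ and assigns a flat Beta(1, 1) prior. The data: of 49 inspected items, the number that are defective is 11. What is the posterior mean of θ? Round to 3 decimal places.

Posterior mean ≈ 0.235

The binomial likelihood is conjugate to the Beta prior: with 11 successes and 38 failures, the posterior is Beta(1+11, 1+38) = Beta(12, 39).
Posterior mean = α/(α+β) = 12/51 = 0.235.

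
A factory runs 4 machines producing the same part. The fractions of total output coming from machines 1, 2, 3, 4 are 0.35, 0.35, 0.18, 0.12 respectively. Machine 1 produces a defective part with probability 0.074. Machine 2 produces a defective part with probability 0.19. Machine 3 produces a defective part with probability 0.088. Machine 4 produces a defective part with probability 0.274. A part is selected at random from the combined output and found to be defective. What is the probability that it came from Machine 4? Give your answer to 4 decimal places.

Posterior probability ≈ 0.2330

P(defective|M1) = 0.074; P(defective|M2) = 0.19; P(defective|M3) = 0.088; P(defective|M4) = 0.274.
Prior × likelihood for each source: 0.35·0.074=0.02590, 0.35·0.19=0.06650, 0.18·0.088=0.01584, 0.12·0.274=0.03288. Summing gives P(defective) = 0.14112.
P(Machine 4 | defective) = 0.03288 / 0.14112 = 0.2330.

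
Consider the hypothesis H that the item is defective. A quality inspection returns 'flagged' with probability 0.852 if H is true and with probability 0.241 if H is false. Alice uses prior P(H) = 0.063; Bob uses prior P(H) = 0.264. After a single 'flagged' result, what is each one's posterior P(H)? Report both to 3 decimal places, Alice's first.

P('+'|H) = 0.852, P('+'|¬H) = 0.241.
Alice: numerator 0.852·0.063 = 0.053676; evidence = 0.053676+0.241·0.937 = 0.27949; posterior = 0.192.
Bob: numerator 0.852·0.264 = 0.22493; evidence = 0.22493+0.241·0.736 = 0.40230; posterior = 0.559.

Alice: 0.192; Bob: 0.559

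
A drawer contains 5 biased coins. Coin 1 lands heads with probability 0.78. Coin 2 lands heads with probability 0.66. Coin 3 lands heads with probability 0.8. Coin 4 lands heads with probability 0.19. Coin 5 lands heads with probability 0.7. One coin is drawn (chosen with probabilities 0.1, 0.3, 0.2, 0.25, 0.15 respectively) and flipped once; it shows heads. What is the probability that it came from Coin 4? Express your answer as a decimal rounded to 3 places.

Tabulate prior·likelihood by source: [1] prior 0.1, lik 0.78, product 0.07800; [2] prior 0.3, lik 0.66, product 0.1980; [3] prior 0.2, lik 0.8, product 0.1600; [4] prior 0.25, lik 0.19, product 0.04750; [5] prior 0.15, lik 0.7, product 0.1050.
Normalizing constant = 0.58850; the posterior for Coin 4 is its product over the sum, 0.04750/0.58850 = 0.081.

Posterior probability ≈ 0.081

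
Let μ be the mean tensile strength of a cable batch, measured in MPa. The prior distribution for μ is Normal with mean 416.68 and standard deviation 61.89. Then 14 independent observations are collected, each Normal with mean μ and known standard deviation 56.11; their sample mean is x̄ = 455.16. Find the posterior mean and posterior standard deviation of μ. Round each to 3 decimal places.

Posterior mean ≈ 453.026; posterior SD ≈ 14.574

Prior precision 1/τ₀² = 1/61.89² = 0.00026107; data precision n/σ² = 14/56.11² = 0.00444680.
Posterior precision = 0.00026107 + 0.00444680 = 0.00470787, giving posterior SD = 1/√0.00470787 = 14.574.
Posterior mean = (0.00026107·416.68 + 0.00444680·455.16) / 0.00470787 = 453.026.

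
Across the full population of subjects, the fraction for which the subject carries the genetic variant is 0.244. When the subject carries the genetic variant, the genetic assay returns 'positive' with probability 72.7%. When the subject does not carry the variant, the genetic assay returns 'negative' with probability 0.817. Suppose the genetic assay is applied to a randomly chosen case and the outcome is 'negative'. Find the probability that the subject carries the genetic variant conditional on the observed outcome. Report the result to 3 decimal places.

P(H | E) ≈ 0.097

Let H be the event that the subject carries the genetic variant. P(H) = 0.244, so P(¬H) = 0.756. With E the 'negative' result, P(E|H) = 0.273 and P(E|¬H) = 0.817.
P(E) = 0.273·0.244 + 0.817·0.756 = 0.066612 + 0.61765 = 0.68426.
By Bayes' theorem, P(H|E) = 0.066612 / 0.68426 = 0.097.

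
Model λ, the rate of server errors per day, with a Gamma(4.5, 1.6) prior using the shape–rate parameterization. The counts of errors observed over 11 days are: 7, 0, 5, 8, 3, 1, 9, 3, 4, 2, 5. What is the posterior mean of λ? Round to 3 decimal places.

The Poisson likelihood adds the total count to the shape and the number of exposure periods to the rate. Here ∑xᵢ = 47 and n = 11, so shape 4.5→51.5 and rate 1.6→12.6.
E[λ | data] = 51.5/12.6 = 4.087.

Posterior mean ≈ 4.087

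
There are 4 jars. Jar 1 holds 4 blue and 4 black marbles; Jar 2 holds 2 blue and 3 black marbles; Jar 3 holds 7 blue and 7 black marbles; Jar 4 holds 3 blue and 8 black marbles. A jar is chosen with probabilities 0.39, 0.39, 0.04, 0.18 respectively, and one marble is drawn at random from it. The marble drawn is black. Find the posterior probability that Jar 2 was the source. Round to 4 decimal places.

Posterior probability ≈ 0.4035

P(black|Jar 1) = 0.5; P(black|Jar 2) = 0.6; P(black|Jar 3) = 0.5; P(black|Jar 4) = 0.7273.
Prior × likelihood for each source: 0.39·0.5=0.1950, 0.39·0.6=0.2340, 0.04·0.5=0.02000, 0.18·0.7273=0.1309. Summing gives P(black) = 0.57991.
P(Jar 2 | black) = 0.2340 / 0.57991 = 0.4035.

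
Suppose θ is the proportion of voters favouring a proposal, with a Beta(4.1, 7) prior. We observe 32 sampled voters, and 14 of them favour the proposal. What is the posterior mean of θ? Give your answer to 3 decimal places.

The binomial likelihood is conjugate to the Beta prior: with 14 successes and 18 failures, the posterior is Beta(4.1+14, 7+18) = Beta(18.1, 25).
Posterior mean = α/(α+β) = 18.1/43.1 = 0.420.

Posterior mean ≈ 0.420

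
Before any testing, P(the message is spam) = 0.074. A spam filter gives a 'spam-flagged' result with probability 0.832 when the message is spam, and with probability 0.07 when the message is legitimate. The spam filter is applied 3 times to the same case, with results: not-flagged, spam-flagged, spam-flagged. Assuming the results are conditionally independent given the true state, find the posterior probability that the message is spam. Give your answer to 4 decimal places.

With H the event that the message is spam, the joint likelihood of the observed sequence is P(data|H) = 0.168·0.832·0.832 = 0.11629 and P(data|¬H) = 0.93·0.07·0.07 = 0.0045570.
Bayes: P(H|data) = 0.074·0.11629 / (0.074·0.11629 + 0.926·0.0045570) = 0.0086057/0.012826 = 0.6710.

Posterior P(H) ≈ 0.6710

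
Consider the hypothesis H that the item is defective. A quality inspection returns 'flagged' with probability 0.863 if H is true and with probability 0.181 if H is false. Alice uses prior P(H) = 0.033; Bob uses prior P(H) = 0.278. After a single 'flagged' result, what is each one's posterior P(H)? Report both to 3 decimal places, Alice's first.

Alice: 0.140; Bob: 0.647

The likelihood ratio for a 'flagged' result is 0.863/0.181 = 4.7680.
Alice: prior odds 0.033/0.967 = 0.034126; posterior odds 0.16271; posterior probability 0.140.
Bob: prior odds 0.278/0.722 = 0.38504; posterior odds 1.8359; posterior probability 0.647.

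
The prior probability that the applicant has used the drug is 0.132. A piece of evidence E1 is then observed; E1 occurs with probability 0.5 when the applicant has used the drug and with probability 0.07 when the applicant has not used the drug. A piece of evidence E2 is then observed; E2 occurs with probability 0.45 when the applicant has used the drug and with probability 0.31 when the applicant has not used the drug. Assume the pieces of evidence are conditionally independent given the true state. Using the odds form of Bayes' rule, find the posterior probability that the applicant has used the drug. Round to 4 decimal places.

Posterior probability ≈ 0.6119

Prior odds = 0.132/(1−0.132) = 0.15207. In log-odds, ln(0.15207) = -1.8834.
Add log likelihood ratios: ln(7.1429) + ln(1.4516) = 2.3388.
Posterior log-odds = 0.45540, so posterior odds = exp(0.45540) = 1.5768. Converting, P(H|E) = 1.5768/2.5768 = 0.6119.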